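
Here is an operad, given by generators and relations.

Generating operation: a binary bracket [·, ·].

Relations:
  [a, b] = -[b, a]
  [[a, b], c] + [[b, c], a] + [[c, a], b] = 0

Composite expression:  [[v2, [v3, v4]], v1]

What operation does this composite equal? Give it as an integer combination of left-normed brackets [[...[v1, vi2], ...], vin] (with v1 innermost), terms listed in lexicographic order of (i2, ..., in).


-[[[v1, v2], v3], v4] + [[[v1, v2], v4], v3] + [[[v1, v3], v4], v2] - [[[v1, v4], v3], v2]

Left-normed coefficients sit on the v1-initial expansion words.
Composite bracket: [[v2, [v3, v4]], v1]
Each bracket splits as ab - ba, giving 8 signed words (2^3 = 8).
Keep just the words that open with v1:
  v1v2v3v4 (sign -1) contributes -[[[v1, v2], v3], v4]
  v1v2v4v3 (sign +1) contributes +[[[v1, v2], v4], v3]
  v1v3v4v2 (sign +1) contributes +[[[v1, v3], v4], v2]
  v1v4v3v2 (sign -1) contributes -[[[v1, v4], v3], v2]


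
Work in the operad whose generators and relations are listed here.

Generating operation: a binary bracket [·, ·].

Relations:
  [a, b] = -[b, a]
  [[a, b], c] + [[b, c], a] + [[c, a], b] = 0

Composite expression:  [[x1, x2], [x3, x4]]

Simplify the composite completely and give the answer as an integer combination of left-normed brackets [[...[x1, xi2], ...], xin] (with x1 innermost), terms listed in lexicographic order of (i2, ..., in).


A multilinear Lie element is pinned by x1-initial words (x1 innermost).
Composite bracket: [[x1, x2], [x3, x4]]
Full expansion: 8 signed words from ab - ba (2^3 = 8).
Coefficients come from the x1-initial words:
  from x1x2x3x4, sign +1: term +[[[x1, x2], x3], x4]
  from x1x2x4x3, sign -1: term -[[[x1, x2], x4], x3]

[[[x1, x2], x3], x4] - [[[x1, x2], x4], x3]


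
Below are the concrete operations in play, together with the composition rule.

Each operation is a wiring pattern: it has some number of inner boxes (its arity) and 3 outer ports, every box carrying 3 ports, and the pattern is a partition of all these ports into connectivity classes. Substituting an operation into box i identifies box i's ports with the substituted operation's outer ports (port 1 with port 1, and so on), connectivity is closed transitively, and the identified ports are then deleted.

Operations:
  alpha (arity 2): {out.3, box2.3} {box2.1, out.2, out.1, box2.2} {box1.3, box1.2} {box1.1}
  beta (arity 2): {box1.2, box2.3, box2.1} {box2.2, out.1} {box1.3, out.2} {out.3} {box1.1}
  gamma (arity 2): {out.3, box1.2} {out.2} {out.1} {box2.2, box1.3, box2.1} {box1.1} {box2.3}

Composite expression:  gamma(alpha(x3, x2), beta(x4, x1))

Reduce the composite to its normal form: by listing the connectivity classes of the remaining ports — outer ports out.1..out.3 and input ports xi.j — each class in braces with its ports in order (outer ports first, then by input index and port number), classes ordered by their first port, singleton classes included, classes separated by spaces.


{out.1} {out.2} {out.3, x2.1, x2.2} {x1.1, x1.3, x4.2} {x1.2, x2.3, x4.3} {x3.1} {x3.2, x3.3} {x4.1}

Connectivity passes through glued gamma-boundaries; trace each wire chain.
the subtree at alpha composes to {out.1, out.2, x2.1, x2.2} {out.3, x2.3} {x3.1} {x3.2, x3.3} on (x3, x2); out.j = own outer ports
the subtree at beta composes to {out.1, x1.2} {out.2, x4.3} {out.3} {x1.1, x1.3, x4.2} {x4.1} on (x4, x1); out.j = own outer ports
the subtree at gamma composes to {out.1} {out.2} {out.3, x2.1, x2.2} {x1.1, x1.3, x4.2} {x1.2, x2.3, x4.3} {x3.1} {x3.2, x3.3} {x4.1} on (x3, x2, x4, x1); out.j = own outer ports


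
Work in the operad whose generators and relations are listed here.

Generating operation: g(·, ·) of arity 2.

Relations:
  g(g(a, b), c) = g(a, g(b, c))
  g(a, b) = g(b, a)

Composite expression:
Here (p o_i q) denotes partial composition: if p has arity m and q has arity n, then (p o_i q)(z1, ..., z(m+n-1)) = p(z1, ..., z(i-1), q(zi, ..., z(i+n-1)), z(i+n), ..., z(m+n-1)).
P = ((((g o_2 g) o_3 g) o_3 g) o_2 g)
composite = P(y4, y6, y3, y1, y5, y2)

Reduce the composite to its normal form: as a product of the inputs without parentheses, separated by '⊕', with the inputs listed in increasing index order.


y1 ⊕ y2 ⊕ y3 ⊕ y4 ⊕ y5 ⊕ y6

Both nesting and order wash out for g; what remains is which y's occur.
g(y6, y3) linearizes to y6 ⊕ y3
g(y1, y5) linearizes to y1 ⊕ y5
g(g(y1, y5), y2) linearizes to y1 ⊕ y5 ⊕ y2
g(g(y6, y3), g(g(y1, y5), y2)) linearizes to y6 ⊕ y3 ⊕ y1 ⊕ y5 ⊕ y2
g(y4, g(g(y6, y3), g(g(y1, y5), y2))) linearizes to y4 ⊕ y6 ⊕ y3 ⊕ y1 ⊕ y5 ⊕ y2
reordering the factors by index: y1 ⊕ y2 ⊕ y3 ⊕ y4 ⊕ y5 ⊕ y6


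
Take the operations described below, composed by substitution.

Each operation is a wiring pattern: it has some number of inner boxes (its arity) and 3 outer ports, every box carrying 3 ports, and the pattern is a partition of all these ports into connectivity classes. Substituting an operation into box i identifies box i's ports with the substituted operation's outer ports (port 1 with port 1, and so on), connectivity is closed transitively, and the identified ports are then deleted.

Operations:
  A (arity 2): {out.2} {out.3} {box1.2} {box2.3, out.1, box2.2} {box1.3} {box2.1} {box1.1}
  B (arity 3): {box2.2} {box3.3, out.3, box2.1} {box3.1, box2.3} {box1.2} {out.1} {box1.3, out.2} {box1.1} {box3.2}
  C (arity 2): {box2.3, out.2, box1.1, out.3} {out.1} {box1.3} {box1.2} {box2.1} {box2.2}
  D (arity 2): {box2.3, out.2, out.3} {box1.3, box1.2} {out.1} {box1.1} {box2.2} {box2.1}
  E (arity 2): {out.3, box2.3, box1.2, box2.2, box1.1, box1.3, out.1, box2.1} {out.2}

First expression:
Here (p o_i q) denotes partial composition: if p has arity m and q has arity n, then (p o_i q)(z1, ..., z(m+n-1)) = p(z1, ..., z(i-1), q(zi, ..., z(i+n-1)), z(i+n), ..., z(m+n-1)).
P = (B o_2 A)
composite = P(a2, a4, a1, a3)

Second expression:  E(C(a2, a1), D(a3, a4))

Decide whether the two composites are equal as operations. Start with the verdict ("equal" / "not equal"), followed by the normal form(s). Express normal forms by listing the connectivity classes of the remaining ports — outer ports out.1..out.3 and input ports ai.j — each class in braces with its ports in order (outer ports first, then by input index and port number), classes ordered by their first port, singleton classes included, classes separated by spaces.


not equal; the first gives {out.1} {out.2, a2.3} {out.3, a1.2, a1.3, a3.3} {a1.1} {a2.1} {a2.2} {a3.1} {a3.2} {a4.1} {a4.2} {a4.3} and the second {out.1, out.3, a1.3, a2.1, a4.3} {out.2} {a1.1} {a1.2} {a2.2} {a2.3} {a3.1} {a3.2, a3.3} {a4.1} {a4.2}

In normal form, the first expression is {out.1} {out.2, a2.3} {out.3, a1.2, a1.3, a3.3} {a1.1} {a2.1} {a2.2} {a3.1} {a3.2} {a4.1} {a4.2} {a4.3}
In normal form, the second expression is {out.1, out.3, a1.3, a2.1, a4.3} {out.2} {a1.1} {a1.2} {a2.2} {a2.3} {a3.1} {a3.2, a3.3} {a4.1} {a4.2}
They disagree, so not equal.


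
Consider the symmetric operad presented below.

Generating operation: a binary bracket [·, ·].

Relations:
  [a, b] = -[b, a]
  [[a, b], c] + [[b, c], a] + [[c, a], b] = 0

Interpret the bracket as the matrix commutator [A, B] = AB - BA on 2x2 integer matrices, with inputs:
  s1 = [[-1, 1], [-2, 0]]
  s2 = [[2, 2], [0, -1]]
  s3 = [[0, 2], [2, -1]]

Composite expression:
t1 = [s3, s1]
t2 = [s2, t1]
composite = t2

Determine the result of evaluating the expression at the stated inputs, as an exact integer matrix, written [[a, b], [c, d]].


[[0, 33], [0, 0]]


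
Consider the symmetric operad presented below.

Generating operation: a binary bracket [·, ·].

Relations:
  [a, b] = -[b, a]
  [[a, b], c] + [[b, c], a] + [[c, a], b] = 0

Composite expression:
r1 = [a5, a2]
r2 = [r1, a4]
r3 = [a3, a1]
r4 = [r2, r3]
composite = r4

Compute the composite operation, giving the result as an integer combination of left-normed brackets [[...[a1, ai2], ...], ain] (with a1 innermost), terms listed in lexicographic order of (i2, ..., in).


-[[[[a1, a3], a2], a5], a4] + [[[[a1, a3], a4], a2], a5] - [[[[a1, a3], a4], a5], a2] + [[[[a1, a3], a5], a2], a4]

Left-normed coefficients sit on the a1-initial expansion words.
Composite bracket: [[[a5, a2], a4], [a3, a1]]
The bracket unfolds into 16 signed words via [a, b] = ab - ba (2^4 = 16).
Collect the words opening with a1:
  the word a1a3a2a5a4 carries sign -1 and contributes -[[[[a1, a3], a2], a5], a4]
  the word a1a3a4a2a5 carries sign +1 and contributes +[[[[a1, a3], a4], a2], a5]
  the word a1a3a4a5a2 carries sign -1 and contributes -[[[[a1, a3], a4], a5], a2]
  the word a1a3a5a2a4 carries sign +1 and contributes +[[[[a1, a3], a5], a2], a4]


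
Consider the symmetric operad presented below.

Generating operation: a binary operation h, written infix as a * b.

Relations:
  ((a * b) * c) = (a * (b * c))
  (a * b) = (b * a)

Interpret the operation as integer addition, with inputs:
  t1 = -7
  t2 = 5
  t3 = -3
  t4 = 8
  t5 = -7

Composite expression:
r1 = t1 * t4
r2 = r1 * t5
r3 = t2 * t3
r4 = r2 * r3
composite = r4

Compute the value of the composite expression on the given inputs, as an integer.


(t1 * t4) = 1
((t1 * t4) * t5) = -6
(t2 * t3) = 2
(((t1 * t4) * t5) * (t2 * t3)) = -4

-4


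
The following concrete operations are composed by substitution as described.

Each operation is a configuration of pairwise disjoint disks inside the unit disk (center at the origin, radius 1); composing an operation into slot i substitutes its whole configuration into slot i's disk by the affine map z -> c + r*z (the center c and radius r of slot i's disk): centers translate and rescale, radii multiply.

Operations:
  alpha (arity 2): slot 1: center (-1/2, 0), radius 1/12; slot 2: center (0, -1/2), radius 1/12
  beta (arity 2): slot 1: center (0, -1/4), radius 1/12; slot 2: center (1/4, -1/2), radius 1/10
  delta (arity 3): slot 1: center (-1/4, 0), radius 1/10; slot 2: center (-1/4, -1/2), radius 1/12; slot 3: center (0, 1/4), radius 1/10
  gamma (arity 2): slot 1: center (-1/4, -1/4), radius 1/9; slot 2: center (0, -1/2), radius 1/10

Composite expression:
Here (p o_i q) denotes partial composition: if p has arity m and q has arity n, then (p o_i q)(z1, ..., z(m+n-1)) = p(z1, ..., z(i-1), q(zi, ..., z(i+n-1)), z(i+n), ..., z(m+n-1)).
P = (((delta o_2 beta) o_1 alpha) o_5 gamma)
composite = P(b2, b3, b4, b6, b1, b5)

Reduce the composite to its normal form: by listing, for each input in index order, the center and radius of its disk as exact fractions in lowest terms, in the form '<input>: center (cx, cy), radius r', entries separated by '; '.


b1: center (-1/40, 9/40), radius 1/90; b2: center (-3/10, 0), radius 1/120; b3: center (-1/4, -1/20), radius 1/120; b4: center (-1/4, -25/48), radius 1/144; b5: center (0, 1/5), radius 1/100; b6: center (-11/48, -13/24), radius 1/120

Follow each b-input down from delta: c' goes to c + r*c', radius to r*r'.
input b2: applying the 2 nested substitutions gives center (-3/10, 0), radius 1/120
input b3: applying the 2 nested substitutions gives center (-1/4, -1/20), radius 1/120
input b4: applying the 2 nested substitutions gives center (-1/4, -25/48), radius 1/144
input b6: applying the 2 nested substitutions gives center (-11/48, -13/24), radius 1/120
input b1: applying the 2 nested substitutions gives center (-1/40, 9/40), radius 1/90
input b5: applying the 2 nested substitutions gives center (0, 1/5), radius 1/100


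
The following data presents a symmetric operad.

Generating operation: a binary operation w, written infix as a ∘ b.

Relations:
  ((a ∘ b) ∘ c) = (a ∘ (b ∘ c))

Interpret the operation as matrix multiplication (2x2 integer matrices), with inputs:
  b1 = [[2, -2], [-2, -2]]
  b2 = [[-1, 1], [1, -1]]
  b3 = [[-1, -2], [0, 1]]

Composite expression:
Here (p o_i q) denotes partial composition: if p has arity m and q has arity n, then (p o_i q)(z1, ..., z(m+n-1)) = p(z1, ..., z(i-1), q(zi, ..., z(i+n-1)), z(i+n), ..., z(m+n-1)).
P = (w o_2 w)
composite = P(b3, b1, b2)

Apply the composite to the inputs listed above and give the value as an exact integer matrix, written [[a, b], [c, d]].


[[4, -4], [0, 0]]


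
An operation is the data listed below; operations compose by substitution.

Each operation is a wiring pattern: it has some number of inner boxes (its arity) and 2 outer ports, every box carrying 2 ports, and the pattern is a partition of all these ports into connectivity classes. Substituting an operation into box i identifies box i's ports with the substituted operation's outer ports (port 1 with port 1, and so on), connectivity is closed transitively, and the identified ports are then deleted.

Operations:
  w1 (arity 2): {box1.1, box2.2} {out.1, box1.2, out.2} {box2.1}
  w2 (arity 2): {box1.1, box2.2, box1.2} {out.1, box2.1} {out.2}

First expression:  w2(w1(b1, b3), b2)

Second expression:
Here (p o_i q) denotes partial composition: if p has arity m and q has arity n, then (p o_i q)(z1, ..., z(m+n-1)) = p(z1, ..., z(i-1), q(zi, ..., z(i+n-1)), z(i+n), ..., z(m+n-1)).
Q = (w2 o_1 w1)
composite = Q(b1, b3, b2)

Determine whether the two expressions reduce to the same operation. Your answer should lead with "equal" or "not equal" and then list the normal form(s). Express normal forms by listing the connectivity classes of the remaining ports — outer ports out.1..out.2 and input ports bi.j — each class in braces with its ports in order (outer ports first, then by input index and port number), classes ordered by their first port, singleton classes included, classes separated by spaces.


The first expression, normalized: {out.1, b2.1} {out.2} {b1.1, b3.2} {b1.2, b2.2} {b3.1}
The second expression, normalized: {out.1, b2.1} {out.2} {b1.1, b3.2} {b1.2, b2.2} {b3.1}
Identical normal forms: equal.

equal; both compose to {out.1, b2.1} {out.2} {b1.1, b3.2} {b1.2, b2.2} {b3.1}


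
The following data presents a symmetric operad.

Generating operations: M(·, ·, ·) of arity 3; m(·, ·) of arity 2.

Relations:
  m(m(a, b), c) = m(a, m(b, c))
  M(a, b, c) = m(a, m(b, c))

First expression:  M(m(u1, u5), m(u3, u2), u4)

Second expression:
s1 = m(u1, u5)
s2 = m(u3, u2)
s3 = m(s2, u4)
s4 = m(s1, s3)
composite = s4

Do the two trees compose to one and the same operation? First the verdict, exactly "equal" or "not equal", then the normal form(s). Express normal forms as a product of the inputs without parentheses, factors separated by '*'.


equal — both sides give u1 * u5 * u3 * u2 * u4

Normal form of the first expression: u1 * u5 * u3 * u2 * u4
Normal form of the second expression: u1 * u5 * u3 * u2 * u4
Identical normal forms: equal.


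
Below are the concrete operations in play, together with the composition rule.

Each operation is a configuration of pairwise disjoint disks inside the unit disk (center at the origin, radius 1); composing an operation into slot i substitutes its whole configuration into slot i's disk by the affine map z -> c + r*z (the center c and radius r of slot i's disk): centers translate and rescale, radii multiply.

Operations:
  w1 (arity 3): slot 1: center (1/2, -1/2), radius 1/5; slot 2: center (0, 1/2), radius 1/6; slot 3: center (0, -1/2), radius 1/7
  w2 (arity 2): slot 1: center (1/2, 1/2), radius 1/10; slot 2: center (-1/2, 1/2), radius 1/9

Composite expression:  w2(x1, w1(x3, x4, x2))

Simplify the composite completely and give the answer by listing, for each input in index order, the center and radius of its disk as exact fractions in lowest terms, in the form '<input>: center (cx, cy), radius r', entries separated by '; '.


Each x-disk chains the slot maps above it in w2; radii multiply.
x1 passes through 1 substitution, ending at center (1/2, 1/2), radius 1/10
x3 passes through 2 substitutions, ending at center (-4/9, 4/9), radius 1/45
x4 passes through 2 substitutions, ending at center (-1/2, 5/9), radius 1/54
x2 passes through 2 substitutions, ending at center (-1/2, 4/9), radius 1/63

x1: center (1/2, 1/2), radius 1/10; x2: center (-1/2, 4/9), radius 1/63; x3: center (-4/9, 4/9), radius 1/45; x4: center (-1/2, 5/9), radius 1/54


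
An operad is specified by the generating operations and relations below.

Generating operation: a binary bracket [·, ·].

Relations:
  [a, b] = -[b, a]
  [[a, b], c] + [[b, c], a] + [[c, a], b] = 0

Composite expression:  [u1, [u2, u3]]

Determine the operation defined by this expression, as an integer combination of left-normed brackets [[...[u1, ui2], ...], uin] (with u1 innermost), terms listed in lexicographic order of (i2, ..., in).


Antisymmetry and Jacobi reduce to u1-anchored left-normed brackets.
Composite bracket: [u1, [u2, u3]]
Each bracket splits as ab - ba, giving 4 signed words (2^2 = 4).
Only words starting with u1 matter:
  sign of u1u2u3 is +1, so it contributes +[[u1, u2], u3]
  sign of u1u3u2 is -1, so it contributes -[[u1, u3], u2]

[[u1, u2], u3] - [[u1, u3], u2]


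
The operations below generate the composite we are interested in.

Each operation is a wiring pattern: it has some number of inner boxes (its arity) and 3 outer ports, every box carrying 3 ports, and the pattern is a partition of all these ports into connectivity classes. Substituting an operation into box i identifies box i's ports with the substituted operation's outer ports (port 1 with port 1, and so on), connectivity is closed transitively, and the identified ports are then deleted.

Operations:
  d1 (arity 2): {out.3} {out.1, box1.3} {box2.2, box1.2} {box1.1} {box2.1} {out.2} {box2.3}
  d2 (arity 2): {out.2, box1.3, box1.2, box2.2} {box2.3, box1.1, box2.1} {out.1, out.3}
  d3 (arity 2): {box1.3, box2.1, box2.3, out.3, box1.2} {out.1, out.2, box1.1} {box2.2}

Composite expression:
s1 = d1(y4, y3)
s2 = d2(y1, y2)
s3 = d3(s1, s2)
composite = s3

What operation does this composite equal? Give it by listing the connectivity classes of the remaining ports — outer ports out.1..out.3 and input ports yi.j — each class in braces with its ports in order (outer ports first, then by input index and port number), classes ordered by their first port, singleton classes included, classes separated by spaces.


{out.1, out.2, y4.3} {out.3} {y1.1, y2.1, y2.3} {y1.2, y1.3, y2.2} {y3.1} {y3.2, y4.2} {y3.3} {y4.1}

Two ports join when wires chain via d3-identified ports.
composing d1 on (y4, y3), with out.j its own outer ports: {out.1, y4.3} {out.2} {out.3} {y3.1} {y3.2, y4.2} {y3.3} {y4.1}
composing d2 on (y1, y2), with out.j its own outer ports: {out.1, out.3} {out.2, y1.2, y1.3, y2.2} {y1.1, y2.1, y2.3}
composing d3 on (y4, y3, y1, y2), with out.j its own outer ports: {out.1, out.2, y4.3} {out.3} {y1.1, y2.1, y2.3} {y1.2, y1.3, y2.2} {y3.1} {y3.2, y4.2} {y3.3} {y4.1}


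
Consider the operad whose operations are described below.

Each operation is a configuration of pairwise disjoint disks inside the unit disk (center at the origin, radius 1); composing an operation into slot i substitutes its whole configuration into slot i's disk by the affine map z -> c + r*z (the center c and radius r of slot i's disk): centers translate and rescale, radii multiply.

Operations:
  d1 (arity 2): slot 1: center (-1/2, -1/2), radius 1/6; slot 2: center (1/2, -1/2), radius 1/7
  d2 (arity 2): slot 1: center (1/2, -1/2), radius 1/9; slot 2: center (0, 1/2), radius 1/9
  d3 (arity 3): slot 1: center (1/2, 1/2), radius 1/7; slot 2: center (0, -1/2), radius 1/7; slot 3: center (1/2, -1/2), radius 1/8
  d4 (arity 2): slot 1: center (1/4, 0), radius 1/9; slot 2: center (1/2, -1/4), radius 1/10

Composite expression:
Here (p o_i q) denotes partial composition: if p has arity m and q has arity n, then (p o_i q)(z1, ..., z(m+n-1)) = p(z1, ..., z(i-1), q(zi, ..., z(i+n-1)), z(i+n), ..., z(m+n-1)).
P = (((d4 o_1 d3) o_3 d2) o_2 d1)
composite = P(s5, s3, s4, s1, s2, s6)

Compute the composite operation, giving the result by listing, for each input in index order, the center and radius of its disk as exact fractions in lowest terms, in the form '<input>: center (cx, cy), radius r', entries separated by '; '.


s1: center (5/16, -1/16), radius 1/648; s2: center (11/36, -7/144), radius 1/648; s3: center (61/252, -4/63), radius 1/378; s4: center (65/252, -4/63), radius 1/441; s5: center (11/36, 1/18), radius 1/63; s6: center (1/2, -1/4), radius 1/10

Below d4, radii multiply path by path; the s-disk centers shift.
s5: after 2 affine steps, its disk has center (11/36, 1/18), radius 1/63
s3: after 3 affine steps, its disk has center (61/252, -4/63), radius 1/378
s4: after 3 affine steps, its disk has center (65/252, -4/63), radius 1/441
s1: after 3 affine steps, its disk has center (5/16, -1/16), radius 1/648
s2: after 3 affine steps, its disk has center (11/36, -7/144), radius 1/648
s6: after 1 affine step, its disk has center (1/2, -1/4), radius 1/10


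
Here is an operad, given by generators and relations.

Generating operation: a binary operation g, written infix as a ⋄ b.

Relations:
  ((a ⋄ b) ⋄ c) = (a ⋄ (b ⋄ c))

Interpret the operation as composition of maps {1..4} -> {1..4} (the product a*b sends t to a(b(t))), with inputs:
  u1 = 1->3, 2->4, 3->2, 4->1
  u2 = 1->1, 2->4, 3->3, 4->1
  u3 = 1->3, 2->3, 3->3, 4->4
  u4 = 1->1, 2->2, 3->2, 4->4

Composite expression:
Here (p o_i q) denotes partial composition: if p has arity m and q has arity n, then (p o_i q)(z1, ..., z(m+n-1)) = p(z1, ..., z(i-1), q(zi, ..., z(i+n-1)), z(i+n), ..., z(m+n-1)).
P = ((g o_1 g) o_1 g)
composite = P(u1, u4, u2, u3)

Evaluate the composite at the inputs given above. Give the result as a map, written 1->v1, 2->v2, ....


1->4, 2->4, 3->4, 4->3

(u1 ⋄ u4) = 1->3, 2->4, 3->4, 4->1
((u1 ⋄ u4) ⋄ u2) = 1->3, 2->1, 3->4, 4->3
(((u1 ⋄ u4) ⋄ u2) ⋄ u3) = 1->4, 2->4, 3->4, 4->3


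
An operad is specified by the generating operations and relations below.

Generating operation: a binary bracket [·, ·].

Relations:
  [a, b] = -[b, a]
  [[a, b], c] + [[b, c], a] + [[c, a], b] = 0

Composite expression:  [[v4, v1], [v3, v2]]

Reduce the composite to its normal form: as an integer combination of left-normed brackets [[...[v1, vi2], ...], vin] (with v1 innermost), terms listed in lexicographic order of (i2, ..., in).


[[[v1, v4], v2], v3] - [[[v1, v4], v3], v2]

Antisymmetry and Jacobi reduce to v1-anchored left-normed brackets.
Composite bracket: [[v4, v1], [v3, v2]]
Each bracket splits as ab - ba, giving 8 signed words (2^3 = 8).
The v1-initial words carry the normal form:
  word v1v4v2v3 has sign +1, contributing +[[[v1, v4], v2], v3]
  word v1v4v3v2 has sign -1, contributing -[[[v1, v4], v3], v2]


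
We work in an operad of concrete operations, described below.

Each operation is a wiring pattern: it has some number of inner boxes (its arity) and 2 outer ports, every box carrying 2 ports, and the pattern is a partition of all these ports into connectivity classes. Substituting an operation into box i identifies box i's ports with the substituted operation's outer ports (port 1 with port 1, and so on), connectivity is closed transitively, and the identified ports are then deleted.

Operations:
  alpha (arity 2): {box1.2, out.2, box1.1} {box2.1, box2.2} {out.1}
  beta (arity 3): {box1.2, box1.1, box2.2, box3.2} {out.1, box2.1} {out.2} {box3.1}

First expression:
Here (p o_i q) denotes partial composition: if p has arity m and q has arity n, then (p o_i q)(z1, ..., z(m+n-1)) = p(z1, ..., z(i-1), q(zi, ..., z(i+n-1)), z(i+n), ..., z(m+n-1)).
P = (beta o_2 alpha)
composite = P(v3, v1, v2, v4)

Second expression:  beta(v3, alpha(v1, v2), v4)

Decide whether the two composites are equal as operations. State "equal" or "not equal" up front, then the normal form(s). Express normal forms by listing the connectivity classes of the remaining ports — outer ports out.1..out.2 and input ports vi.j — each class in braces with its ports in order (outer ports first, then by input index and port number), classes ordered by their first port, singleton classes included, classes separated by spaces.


equal: each reduces to {out.1} {out.2} {v1.1, v1.2, v3.1, v3.2, v4.2} {v2.1, v2.2} {v4.1}

Normal form of the first expression: {out.1} {out.2} {v1.1, v1.2, v3.1, v3.2, v4.2} {v2.1, v2.2} {v4.1}
Normal form of the second expression: {out.1} {out.2} {v1.1, v1.2, v3.1, v3.2, v4.2} {v2.1, v2.2} {v4.1}
The forms coincide; equal.


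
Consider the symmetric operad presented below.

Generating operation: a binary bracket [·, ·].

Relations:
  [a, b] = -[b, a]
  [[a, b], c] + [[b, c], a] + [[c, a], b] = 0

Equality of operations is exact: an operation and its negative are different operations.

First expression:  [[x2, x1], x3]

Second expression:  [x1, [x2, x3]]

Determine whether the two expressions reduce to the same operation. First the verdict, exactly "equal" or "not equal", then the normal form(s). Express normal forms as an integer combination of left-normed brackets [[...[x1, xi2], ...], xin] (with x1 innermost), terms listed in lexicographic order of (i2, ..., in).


not equal — first -[[x1, x2], x3], second [[x1, x2], x3] - [[x1, x3], x2]

The first composite normalizes to -[[x1, x2], x3]
The second composite normalizes to [[x1, x2], x3] - [[x1, x3], x2]
The forms do not match — not equal.


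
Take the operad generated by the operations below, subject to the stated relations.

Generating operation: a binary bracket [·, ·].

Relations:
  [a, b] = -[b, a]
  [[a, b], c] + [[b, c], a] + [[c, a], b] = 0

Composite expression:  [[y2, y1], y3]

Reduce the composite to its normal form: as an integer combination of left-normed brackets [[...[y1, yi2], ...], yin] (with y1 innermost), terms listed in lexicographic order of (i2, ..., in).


A multilinear Lie element is pinned by y1-initial words (y1 innermost).
Composite bracket: [[y2, y1], y3]
Expanding via [a, b] = ab - ba: 4 signed words (2^2 = 4).
The y1-initial words carry the normal form:
  the word y1y2y3 carries sign -1 and contributes -[[y1, y2], y3]

-[[y1, y2], y3]


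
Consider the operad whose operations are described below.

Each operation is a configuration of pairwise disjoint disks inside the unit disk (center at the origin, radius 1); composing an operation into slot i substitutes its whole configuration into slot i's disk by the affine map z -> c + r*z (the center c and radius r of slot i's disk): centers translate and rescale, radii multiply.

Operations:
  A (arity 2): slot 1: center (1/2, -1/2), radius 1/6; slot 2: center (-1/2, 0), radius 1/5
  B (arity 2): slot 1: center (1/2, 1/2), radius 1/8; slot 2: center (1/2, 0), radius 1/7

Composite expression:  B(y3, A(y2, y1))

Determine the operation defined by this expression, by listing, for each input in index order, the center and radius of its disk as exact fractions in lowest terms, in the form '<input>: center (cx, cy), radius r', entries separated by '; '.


y1: center (3/7, 0), radius 1/35; y2: center (4/7, -1/14), radius 1/42; y3: center (1/2, 1/2), radius 1/8

Nesting under B composes maps z -> c + r*z down each y-path.
input y3: applying the 1 nested substitution gives center (1/2, 1/2), radius 1/8
input y2: applying the 2 nested substitutions gives center (4/7, -1/14), radius 1/42
input y1: applying the 2 nested substitutions gives center (3/7, 0), radius 1/35


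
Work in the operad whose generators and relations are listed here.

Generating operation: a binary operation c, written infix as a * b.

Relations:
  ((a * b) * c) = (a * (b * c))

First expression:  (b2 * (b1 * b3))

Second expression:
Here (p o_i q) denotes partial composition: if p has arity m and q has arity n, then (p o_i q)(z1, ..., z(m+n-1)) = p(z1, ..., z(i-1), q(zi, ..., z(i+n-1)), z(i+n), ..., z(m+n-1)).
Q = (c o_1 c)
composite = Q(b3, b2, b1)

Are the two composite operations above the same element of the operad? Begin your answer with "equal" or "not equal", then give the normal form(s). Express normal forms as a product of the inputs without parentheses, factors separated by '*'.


not equal; first: b2 * b1 * b3; second: b3 * b2 * b1


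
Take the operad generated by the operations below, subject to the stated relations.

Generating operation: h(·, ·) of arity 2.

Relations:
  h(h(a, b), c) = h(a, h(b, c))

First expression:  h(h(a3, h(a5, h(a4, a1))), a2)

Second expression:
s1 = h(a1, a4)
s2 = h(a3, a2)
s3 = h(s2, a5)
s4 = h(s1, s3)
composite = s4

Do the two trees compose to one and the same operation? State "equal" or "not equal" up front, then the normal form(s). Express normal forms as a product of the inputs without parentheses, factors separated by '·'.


not equal; first: a3 · a5 · a4 · a1 · a2; second: a1 · a4 · a3 · a2 · a5

The first composite normalizes to a3 · a5 · a4 · a1 · a2
The second composite normalizes to a1 · a4 · a3 · a2 · a5
Distinct normal forms: not equal.


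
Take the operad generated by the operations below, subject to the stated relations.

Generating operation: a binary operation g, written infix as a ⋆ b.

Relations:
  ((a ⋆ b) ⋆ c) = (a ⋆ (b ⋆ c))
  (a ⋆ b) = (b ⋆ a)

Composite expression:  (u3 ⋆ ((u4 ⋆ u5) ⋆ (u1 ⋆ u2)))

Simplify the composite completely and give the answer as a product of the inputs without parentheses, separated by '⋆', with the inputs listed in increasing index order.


u1 ⋆ u2 ⋆ u3 ⋆ u4 ⋆ u5

Shape and order are irrelevant to g; the u-input set decides.
(u4 ⋆ u5) spells out as u4 ⋆ u5
(u1 ⋆ u2) spells out as u1 ⋆ u2
((u4 ⋆ u5) ⋆ (u1 ⋆ u2)) spells out as u4 ⋆ u5 ⋆ u1 ⋆ u2
(u3 ⋆ ((u4 ⋆ u5) ⋆ (u1 ⋆ u2))) spells out as u3 ⋆ u4 ⋆ u5 ⋆ u1 ⋆ u2
reordering the factors by index: u1 ⋆ u2 ⋆ u3 ⋆ u4 ⋆ u5


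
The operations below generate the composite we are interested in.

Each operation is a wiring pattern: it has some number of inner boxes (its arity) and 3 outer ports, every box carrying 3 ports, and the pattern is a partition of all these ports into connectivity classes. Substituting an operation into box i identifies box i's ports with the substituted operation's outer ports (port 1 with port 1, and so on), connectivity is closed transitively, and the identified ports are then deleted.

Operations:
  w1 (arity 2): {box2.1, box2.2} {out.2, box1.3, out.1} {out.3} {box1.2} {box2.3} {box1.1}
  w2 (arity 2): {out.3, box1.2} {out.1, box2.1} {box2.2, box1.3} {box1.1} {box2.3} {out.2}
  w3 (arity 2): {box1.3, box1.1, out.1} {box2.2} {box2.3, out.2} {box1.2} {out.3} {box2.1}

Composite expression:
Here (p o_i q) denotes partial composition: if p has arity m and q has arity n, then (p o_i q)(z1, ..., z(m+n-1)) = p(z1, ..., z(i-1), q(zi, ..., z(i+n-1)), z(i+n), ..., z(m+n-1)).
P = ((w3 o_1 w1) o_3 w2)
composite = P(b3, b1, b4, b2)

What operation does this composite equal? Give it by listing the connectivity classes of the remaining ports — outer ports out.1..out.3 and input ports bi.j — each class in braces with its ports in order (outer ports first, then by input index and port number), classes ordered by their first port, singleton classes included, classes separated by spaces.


After gluing at w3, chains via deleted ports link the b-ports.
w1 over (b3, b1) gives {out.1, out.2, b3.3} {out.3} {b1.1, b1.2} {b1.3} {b3.1} {b3.2}, out.j being that stage's outer ports
w2 over (b4, b2) gives {out.1, b2.1} {out.2} {out.3, b4.2} {b2.2, b4.3} {b2.3} {b4.1}, out.j being that stage's outer ports
w3 over (b3, b1, b4, b2) gives {out.1, b3.3} {out.2, b4.2} {out.3} {b1.1, b1.2} {b1.3} {b2.1} {b2.2, b4.3} {b2.3} {b3.1} {b3.2} {b4.1}, out.j being that stage's outer ports

{out.1, b3.3} {out.2, b4.2} {out.3} {b1.1, b1.2} {b1.3} {b2.1} {b2.2, b4.3} {b2.3} {b3.1} {b3.2} {b4.1}


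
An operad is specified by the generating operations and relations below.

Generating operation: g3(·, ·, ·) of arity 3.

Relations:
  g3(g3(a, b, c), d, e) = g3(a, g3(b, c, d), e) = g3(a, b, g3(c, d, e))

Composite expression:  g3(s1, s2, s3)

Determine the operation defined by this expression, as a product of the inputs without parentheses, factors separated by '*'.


Associativity of g3 dissolves the nesting; only the s-input order survives.
g3(s1, s2, s3) linearizes to s1 * s2 * s3

s1 * s2 * s3


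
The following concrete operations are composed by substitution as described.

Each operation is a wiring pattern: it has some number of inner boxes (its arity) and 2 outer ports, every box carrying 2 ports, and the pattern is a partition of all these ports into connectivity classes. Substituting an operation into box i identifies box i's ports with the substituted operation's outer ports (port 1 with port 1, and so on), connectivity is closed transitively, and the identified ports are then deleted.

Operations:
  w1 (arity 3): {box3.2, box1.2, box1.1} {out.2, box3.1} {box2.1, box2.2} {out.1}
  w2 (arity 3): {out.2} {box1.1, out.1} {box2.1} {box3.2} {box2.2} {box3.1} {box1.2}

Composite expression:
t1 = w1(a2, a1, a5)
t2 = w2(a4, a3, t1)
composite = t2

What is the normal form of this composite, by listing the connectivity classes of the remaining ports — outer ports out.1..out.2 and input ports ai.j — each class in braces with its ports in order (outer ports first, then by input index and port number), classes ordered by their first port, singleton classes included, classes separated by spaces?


Two ports join when wires chain via w2-identified ports.
after w1, the pattern on (a2, a1, a5) reads {out.1} {out.2, a5.1} {a1.1, a1.2} {a2.1, a2.2, a5.2} (out.j = its outer ports)
after w2, the pattern on (a4, a3, a2, a1, a5) reads {out.1, a4.1} {out.2} {a1.1, a1.2} {a2.1, a2.2, a5.2} {a3.1} {a3.2} {a4.2} {a5.1} (out.j = its outer ports)

{out.1, a4.1} {out.2} {a1.1, a1.2} {a2.1, a2.2, a5.2} {a3.1} {a3.2} {a4.2} {a5.1}


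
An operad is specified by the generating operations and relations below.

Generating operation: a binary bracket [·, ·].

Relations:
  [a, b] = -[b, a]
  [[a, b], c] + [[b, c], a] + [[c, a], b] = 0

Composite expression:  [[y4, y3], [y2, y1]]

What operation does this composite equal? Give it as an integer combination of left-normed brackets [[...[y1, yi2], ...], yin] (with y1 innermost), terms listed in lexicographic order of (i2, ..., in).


Antisymmetry and Jacobi reduce to y1-anchored left-normed brackets.
Composite bracket: [[y4, y3], [y2, y1]]
Applying ab - ba throughout gives 8 signed words (2^3 = 8).
Collect the words opening with y1:
  y1y2y3y4 appears with sign -1, giving the term -[[[y1, y2], y3], y4]
  y1y2y4y3 appears with sign +1, giving the term +[[[y1, y2], y4], y3]

-[[[y1, y2], y3], y4] + [[[y1, y2], y4], y3]


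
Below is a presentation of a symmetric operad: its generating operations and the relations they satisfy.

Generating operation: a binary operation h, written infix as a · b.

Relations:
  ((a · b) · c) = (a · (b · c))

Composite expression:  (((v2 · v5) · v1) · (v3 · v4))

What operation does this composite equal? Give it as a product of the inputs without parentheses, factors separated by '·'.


v2 · v5 · v1 · v3 · v4


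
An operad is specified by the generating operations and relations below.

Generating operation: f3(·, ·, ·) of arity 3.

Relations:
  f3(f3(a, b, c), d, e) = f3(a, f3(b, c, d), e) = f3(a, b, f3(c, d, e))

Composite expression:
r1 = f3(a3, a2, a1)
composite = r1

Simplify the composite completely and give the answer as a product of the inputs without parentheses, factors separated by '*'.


a3 * a2 * a1


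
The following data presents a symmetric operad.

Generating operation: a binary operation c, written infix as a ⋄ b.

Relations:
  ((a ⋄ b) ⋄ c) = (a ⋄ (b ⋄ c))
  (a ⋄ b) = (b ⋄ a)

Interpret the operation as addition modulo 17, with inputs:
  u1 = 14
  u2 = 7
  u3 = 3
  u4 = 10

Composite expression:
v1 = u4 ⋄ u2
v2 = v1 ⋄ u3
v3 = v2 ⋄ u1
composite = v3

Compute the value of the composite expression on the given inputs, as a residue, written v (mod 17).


0 (mod 17)

(u4 ⋄ u2) = 0
((u4 ⋄ u2) ⋄ u3) = 3
(((u4 ⋄ u2) ⋄ u3) ⋄ u1) = 0


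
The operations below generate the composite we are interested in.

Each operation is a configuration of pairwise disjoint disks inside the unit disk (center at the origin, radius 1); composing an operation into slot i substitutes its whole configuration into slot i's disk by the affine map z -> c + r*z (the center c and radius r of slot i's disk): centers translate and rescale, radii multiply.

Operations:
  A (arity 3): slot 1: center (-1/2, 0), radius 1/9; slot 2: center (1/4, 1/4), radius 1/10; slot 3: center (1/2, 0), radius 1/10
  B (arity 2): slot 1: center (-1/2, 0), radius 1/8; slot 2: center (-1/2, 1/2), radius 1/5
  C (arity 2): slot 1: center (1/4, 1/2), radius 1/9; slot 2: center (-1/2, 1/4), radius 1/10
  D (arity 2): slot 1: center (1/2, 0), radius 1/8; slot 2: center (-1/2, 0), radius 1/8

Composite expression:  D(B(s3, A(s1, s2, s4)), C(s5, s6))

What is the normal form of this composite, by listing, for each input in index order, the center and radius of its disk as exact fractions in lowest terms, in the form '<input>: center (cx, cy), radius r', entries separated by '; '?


s1: center (17/40, 1/16), radius 1/360; s2: center (71/160, 11/160), radius 1/400; s3: center (7/16, 0), radius 1/64; s4: center (9/20, 1/16), radius 1/400; s5: center (-15/32, 1/16), radius 1/72; s6: center (-9/16, 1/32), radius 1/80

Affine substitution under D: radii multiply and s-centers shift.
tracing s3 down its 2-map path: center (7/16, 0), radius 1/64
tracing s1 down its 3-map path: center (17/40, 1/16), radius 1/360
tracing s2 down its 3-map path: center (71/160, 11/160), radius 1/400
tracing s4 down its 3-map path: center (9/20, 1/16), radius 1/400
tracing s5 down its 2-map path: center (-15/32, 1/16), radius 1/72
tracing s6 down its 2-map path: center (-9/16, 1/32), radius 1/80


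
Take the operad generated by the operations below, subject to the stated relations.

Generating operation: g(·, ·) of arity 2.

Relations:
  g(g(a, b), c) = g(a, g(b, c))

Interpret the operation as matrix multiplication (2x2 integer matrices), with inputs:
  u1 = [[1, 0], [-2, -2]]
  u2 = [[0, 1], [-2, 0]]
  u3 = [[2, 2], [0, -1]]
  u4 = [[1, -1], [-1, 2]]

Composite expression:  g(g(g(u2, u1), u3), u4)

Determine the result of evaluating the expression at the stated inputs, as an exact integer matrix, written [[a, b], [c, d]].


[[-2, 0], [0, -4]]

g(u2, u1) = [[-2, -2], [-2, 0]]
g(g(u2, u1), u3) = [[-4, -2], [-4, -4]]
g(g(g(u2, u1), u3), u4) = [[-2, 0], [0, -4]]


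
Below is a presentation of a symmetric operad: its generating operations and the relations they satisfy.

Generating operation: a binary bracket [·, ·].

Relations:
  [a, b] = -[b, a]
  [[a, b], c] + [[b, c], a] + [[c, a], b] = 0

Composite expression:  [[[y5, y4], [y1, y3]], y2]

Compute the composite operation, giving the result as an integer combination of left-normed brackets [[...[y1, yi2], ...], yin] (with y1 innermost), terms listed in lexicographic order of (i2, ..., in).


[[[[y1, y3], y4], y5], y2] - [[[[y1, y3], y5], y4], y2]


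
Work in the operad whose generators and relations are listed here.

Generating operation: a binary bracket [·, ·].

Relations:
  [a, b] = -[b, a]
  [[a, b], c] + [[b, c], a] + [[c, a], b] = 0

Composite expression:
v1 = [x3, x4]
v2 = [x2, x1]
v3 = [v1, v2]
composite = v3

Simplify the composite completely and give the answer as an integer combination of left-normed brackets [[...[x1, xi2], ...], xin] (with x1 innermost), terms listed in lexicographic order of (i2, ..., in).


[[[x1, x2], x3], x4] - [[[x1, x2], x4], x3]

A multilinear Lie element is pinned by x1-initial words (x1 innermost).
Composite bracket: [[x3, x4], [x2, x1]]
Applying ab - ba throughout gives 8 signed words (2^3 = 8).
The x1-initial words carry the normal form:
  x1x2x3x4 (sign +1) contributes +[[[x1, x2], x3], x4]
  x1x2x4x3 (sign -1) contributes -[[[x1, x2], x4], x3]


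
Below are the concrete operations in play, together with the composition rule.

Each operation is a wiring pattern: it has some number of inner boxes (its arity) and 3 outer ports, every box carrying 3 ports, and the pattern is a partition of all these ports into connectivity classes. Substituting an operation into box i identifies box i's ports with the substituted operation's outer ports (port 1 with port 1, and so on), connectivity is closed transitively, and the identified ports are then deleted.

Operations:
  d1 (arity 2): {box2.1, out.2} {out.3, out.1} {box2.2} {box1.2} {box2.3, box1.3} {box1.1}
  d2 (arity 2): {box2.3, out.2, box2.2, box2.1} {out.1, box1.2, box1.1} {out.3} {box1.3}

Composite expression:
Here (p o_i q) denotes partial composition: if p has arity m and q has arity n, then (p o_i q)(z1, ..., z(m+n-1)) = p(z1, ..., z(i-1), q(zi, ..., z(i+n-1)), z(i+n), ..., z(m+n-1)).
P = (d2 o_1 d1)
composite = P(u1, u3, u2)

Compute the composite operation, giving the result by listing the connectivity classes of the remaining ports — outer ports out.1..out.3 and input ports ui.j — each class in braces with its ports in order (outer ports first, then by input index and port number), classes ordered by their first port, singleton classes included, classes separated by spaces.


{out.1, u3.1} {out.2, u2.1, u2.2, u2.3} {out.3} {u1.1} {u1.2} {u1.3, u3.3} {u3.2}

Substituting into d2 glues patterns; closure does the rest.
composing d1 on (u1, u3), with out.j its own outer ports: {out.1, out.3} {out.2, u3.1} {u1.1} {u1.2} {u1.3, u3.3} {u3.2}
composing d2 on (u1, u3, u2), with out.j its own outer ports: {out.1, u3.1} {out.2, u2.1, u2.2, u2.3} {out.3} {u1.1} {u1.2} {u1.3, u3.3} {u3.2}
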